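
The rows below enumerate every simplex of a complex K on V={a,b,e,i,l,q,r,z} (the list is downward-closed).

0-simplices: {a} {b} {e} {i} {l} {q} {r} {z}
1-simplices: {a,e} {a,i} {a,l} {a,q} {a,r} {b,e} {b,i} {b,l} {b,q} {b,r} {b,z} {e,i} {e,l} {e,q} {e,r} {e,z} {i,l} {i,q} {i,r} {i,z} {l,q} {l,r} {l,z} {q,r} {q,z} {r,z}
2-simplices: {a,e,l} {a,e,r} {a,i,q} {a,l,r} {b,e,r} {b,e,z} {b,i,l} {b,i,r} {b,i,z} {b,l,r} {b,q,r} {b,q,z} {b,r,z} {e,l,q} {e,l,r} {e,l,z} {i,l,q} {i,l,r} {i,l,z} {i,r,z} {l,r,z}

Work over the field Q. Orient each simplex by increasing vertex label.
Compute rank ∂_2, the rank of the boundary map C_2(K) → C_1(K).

n_0=8 n_1=26 n_2=21  [Q]
∂1: piv[ae,ai,al,aq,ar,be,bz] rk=7  ker:bi,bl,bq,br,ei,el,eq,er,ez,il,iq,ir,iz,lq,lr,lz,qr,qz,rz
∂2: piv[ael,aer,aiq,alr,ber,bez,bil,bir,biz,blr,bqr,bqz,brz,elq,elz,ilq] rk=16  ker:elr,ilr,ilz,irz,lrz
rk∂_2=16

rank∂_2=16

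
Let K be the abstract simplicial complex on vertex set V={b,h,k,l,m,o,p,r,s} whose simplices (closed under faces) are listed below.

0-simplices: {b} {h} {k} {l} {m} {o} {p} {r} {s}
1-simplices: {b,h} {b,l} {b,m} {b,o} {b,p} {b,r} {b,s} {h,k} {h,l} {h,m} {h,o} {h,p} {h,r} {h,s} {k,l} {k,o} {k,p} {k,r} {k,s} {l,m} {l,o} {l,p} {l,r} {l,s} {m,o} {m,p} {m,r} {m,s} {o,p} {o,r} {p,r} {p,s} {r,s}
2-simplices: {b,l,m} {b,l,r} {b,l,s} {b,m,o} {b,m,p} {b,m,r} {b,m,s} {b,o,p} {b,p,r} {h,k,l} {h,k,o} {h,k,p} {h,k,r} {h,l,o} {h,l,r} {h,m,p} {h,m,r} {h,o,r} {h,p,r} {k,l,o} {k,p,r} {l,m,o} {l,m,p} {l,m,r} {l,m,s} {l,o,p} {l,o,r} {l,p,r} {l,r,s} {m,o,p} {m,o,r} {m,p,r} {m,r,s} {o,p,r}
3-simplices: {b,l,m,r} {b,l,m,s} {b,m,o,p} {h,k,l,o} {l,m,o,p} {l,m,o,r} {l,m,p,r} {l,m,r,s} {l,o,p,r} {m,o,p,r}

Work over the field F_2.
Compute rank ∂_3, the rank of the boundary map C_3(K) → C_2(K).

n_0=9 n_1=33 n_2=34 n_3=10  [Z2]
∂1: piv[bh,bl,bm,bo,bp,br,bs,hk] rk=8  ker:hl,hm,ho,hp,hr,hs,kl,ko,kp,kr,ks,lm,lo,lp,lr,ls,mo,mp,mr,ms,op,or,pr,ps,rs
∂2: piv[blm,blr,bls,bmo,bmp,bmr,bms,bop,bpr,hkl,hko,hkp,hkr,hlo,hlr,hmp,hmr,hor,lmo,lmp,lrs] rk=21  ker:hpr,klo,kpr,lmr,lms,lop,lor,lpr,mop,mor,mpr,mrs,opr
∂3: piv[blmr,blms,bmop,hklo,lmop,lmor,lmpr,lmrs,lopr] rk=9  ker:mopr
rk∂_3=9

rank∂_3=9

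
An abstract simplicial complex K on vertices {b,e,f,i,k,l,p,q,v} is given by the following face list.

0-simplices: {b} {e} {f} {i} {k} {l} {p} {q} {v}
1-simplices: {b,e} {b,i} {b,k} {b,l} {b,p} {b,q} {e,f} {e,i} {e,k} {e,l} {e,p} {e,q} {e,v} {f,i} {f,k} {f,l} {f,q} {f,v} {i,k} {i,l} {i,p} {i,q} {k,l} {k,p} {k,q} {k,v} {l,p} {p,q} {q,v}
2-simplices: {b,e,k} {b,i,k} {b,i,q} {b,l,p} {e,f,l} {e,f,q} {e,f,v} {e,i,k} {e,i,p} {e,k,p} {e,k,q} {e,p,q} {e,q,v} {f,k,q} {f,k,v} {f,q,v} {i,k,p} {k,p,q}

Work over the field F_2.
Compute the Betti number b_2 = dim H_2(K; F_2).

b_2=3

n_0=9 n_1=29 n_2=18  [Z2]
∂1: piv[be,bi,bk,bl,bp,bq,ef,ev] rk=8  ker:ei,ek,el,ep,eq,fi,fk,fl,fq,fv,ik,il,ip,iq,kl,kp,kq,kv,lp,pq,qv
∂2: piv[bek,bik,biq,blp,efl,efq,efv,eik,eip,ekp,ekq,epq,eqv,fkq,fkv] rk=15  ker:fqv,ikp,kpq
b_2=(18−15)−0=3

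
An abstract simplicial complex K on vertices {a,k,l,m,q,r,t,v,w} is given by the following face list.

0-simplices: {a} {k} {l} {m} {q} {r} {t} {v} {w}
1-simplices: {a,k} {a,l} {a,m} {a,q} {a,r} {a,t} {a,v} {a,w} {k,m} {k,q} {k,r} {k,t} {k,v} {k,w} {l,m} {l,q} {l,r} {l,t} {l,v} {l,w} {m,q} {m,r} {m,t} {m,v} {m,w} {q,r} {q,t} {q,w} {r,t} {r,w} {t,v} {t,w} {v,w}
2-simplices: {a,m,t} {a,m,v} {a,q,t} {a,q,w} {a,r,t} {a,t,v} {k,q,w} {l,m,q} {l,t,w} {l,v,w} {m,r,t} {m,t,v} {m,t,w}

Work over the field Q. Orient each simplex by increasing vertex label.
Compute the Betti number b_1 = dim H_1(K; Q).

b_1=13

n_0=9 n_1=33 n_2=13  [Q]
∂1: piv[ak,al,am,aq,ar,at,av,aw] rk=8  ker:km,kq,kr,kt,kv,kw,lm,lq,lr,lt,lv,lw,mq,mr,mt,mv,mw,qr,qt,qw,rt,rw,tv,tw,vw
∂2: piv[amt,amv,aqt,aqw,art,atv,kqw,lmq,ltw,lvw,mrt,mtw] rk=12  ker:mtv
b_1=(33−8)−12=13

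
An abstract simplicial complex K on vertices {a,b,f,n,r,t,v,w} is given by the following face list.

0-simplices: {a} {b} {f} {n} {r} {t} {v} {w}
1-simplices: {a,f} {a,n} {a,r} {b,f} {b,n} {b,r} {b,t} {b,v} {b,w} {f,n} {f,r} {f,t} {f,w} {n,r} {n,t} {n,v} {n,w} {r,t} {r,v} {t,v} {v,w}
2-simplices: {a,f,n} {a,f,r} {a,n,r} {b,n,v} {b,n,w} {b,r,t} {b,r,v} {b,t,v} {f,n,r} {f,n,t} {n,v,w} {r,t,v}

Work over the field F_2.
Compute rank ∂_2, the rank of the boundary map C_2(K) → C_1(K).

n_0=8 n_1=21 n_2=12  [Z2]
∂1: piv[af,an,ar,bf,bt,bv,bw] rk=7  ker:bn,br,fn,fr,ft,fw,nr,nt,nv,nw,rt,rv,tv,vw
∂2: piv[afn,afr,anr,bnv,bnw,brt,brv,btv,fnt,nvw] rk=10  ker:fnr,rtv
rk∂_2=10

rank∂_2=10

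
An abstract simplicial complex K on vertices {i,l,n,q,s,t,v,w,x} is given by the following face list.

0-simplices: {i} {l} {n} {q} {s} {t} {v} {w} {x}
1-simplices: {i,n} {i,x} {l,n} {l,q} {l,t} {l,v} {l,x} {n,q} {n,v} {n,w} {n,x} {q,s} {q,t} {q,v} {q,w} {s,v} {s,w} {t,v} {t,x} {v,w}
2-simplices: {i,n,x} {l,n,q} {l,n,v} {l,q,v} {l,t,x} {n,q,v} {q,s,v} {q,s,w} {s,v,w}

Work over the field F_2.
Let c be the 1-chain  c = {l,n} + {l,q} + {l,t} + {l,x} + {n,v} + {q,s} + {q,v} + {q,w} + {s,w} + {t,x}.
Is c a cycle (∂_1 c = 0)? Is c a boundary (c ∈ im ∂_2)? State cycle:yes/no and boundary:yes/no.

cycle:yes boundary:yes

n_0=9 n_1=20 n_2=9  [Z2]
∂1: piv[in,ix,ln,lq,lt,lv,nw,qs] rk=8  ker:lx,nq,nv,nx,qt,qv,qw,sv,sw,tv,tx,vw
∂2: piv[inx,lnq,lnv,lqv,ltx,qsv,qsw,svw] rk=8  ker:nqv
∂1c = 0
c vs im∂2: reduces to 0 ⇒ boundary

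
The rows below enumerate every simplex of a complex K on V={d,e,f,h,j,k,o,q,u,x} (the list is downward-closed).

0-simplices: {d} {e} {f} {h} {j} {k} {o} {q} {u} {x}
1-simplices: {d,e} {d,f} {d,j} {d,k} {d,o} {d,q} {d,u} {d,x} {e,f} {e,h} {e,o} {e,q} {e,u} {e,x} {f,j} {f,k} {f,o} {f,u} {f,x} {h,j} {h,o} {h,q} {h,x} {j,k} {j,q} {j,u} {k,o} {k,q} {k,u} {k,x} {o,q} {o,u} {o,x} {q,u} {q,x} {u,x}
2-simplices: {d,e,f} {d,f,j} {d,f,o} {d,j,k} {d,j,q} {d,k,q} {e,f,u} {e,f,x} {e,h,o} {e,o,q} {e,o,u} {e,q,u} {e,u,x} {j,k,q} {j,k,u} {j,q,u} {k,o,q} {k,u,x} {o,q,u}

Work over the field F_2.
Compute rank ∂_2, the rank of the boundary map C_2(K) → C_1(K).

n_0=10 n_1=36 n_2=19  [Z2]
∂1: piv[de,df,dj,dk,do,dq,du,dx,eh] rk=9  ker:ef,eo,eq,eu,ex,fj,fk,fo,fu,fx,hj,ho,hq,hx,jk,jq,ju,ko,kq,ku,kx,oq,ou,ox,qu,qx,ux
∂2: piv[def,dfj,dfo,djk,djq,dkq,efu,efx,eho,eoq,eou,equ,eux,jku,jqu,koq,kux] rk=17  ker:jkq,oqu
rk∂_2=17

rank∂_2=17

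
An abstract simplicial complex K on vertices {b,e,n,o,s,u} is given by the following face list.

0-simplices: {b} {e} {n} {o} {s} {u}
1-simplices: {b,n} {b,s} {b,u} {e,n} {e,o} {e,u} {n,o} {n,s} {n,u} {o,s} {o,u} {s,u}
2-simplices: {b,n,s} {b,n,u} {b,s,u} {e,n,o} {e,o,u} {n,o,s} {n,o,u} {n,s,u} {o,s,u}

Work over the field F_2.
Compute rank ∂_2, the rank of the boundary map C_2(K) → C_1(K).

n_0=6 n_1=12 n_2=9  [Z2]
∂1: piv[bn,bs,bu,en,eo] rk=5  ker:eu,no,ns,nu,os,ou,su
∂2: piv[bns,bnu,bsu,eno,eou,nos,nou] rk=7  ker:nsu,osu
rk∂_2=7

rank∂_2=7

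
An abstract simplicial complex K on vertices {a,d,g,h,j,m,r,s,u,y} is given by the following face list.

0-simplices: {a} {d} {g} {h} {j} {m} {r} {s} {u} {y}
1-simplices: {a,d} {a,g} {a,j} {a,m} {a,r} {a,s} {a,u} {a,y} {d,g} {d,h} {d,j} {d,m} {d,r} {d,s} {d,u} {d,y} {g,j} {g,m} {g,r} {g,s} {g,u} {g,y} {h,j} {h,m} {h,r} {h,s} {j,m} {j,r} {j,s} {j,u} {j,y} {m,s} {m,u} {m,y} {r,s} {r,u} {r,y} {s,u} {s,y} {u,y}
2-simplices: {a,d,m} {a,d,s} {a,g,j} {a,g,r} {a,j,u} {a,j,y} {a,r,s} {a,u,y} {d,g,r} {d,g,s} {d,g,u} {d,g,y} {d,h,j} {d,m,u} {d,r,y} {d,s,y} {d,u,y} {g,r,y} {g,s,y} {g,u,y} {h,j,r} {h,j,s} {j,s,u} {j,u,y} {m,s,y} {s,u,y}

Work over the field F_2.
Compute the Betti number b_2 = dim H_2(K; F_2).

n_0=10 n_1=40 n_2=26  [Z2]
∂1: piv[ad,ag,aj,am,ar,as,au,ay,dh] rk=9  ker:dg,dj,dm,dr,ds,du,dy,gj,gm,gr,gs,gu,gy,hj,hm,hr,hs,jm,jr,js,ju,jy,ms,mu,my,rs,ru,ry,su,sy,uy
∂2: piv[adm,ads,agj,agr,aju,ajy,ars,auy,dgr,dgs,dgu,dgy,dhj,dmu,dry,dsy,duy,hjr,hjs,jsu,msy,suy] rk=22  ker:gry,gsy,guy,juy
b_2=(26−22)−0=4

b_2=4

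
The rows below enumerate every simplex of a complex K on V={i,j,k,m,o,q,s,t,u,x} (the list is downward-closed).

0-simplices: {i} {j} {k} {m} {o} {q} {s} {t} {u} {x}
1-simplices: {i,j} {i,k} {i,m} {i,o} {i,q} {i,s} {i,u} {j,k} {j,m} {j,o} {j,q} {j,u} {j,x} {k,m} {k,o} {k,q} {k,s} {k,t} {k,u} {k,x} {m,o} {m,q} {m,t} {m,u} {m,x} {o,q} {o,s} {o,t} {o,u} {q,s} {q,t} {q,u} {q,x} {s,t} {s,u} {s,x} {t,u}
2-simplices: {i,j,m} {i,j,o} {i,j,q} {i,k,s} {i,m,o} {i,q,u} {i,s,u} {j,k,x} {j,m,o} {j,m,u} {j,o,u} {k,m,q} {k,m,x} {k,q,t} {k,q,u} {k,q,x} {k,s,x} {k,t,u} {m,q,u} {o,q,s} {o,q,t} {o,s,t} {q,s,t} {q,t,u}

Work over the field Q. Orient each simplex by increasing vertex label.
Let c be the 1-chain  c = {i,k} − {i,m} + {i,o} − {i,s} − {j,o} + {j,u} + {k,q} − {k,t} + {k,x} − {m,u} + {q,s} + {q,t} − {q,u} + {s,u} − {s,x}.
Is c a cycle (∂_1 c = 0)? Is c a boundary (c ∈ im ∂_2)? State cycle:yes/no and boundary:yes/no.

cycle:yes boundary:no

n_0=10 n_1=37 n_2=24  [Q]
∂1: piv[ij,ik,im,io,iq,is,iu,jx,kt] rk=9  ker:jk,jm,jo,jq,ju,km,ko,kq,ks,ku,kx,mo,mq,mt,mu,mx,oq,os,ot,ou,qs,qt,qu,qx,st,su,sx,tu
∂2: piv[ijm,ijo,ijq,iks,imo,iqu,isu,jkx,jmu,jou,kmq,kmx,kqt,kqu,kqx,ksx,ktu,mqu,oqs,oqt,ost] rk=21  ker:jmo,qst,qtu
∂1c = 0
c vs im∂2: residual ≠ 0 ⇒ not boundary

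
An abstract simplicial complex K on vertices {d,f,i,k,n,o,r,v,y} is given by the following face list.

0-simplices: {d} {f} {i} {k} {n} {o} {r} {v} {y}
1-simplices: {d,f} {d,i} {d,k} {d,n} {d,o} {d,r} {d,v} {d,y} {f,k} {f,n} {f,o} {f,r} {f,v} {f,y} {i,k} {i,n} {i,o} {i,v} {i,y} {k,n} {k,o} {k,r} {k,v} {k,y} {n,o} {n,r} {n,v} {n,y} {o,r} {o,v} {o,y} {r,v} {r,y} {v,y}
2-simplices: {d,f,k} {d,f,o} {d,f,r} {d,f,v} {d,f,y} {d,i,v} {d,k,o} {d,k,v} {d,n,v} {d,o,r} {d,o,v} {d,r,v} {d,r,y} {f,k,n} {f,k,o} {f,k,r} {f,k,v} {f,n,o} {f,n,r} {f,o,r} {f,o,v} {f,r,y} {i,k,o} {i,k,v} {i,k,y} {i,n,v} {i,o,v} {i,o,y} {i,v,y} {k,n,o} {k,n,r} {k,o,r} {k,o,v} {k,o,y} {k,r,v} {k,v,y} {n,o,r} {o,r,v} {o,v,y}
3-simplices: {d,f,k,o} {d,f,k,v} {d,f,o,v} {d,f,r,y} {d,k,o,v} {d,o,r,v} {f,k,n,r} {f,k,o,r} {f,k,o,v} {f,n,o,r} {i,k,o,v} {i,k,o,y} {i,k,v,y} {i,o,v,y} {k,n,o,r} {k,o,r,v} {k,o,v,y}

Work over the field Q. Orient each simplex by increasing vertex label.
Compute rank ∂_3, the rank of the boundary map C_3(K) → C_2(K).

n_0=9 n_1=34 n_2=39 n_3=17  [Q]
∂1: piv[df,di,dk,dn,do,dr,dv,dy] rk=8  ker:fk,fn,fo,fr,fv,fy,ik,in,io,iv,iy,kn,ko,kr,kv,ky,no,nr,nv,ny,or,ov,oy,rv,ry,vy
∂2: piv[dfk,dfo,dfr,dfv,dfy,div,dko,dkv,dnv,dor,dov,drv,dry,fkn,fkr,fno,fnr,iko,ikv,iky,inv,ioy,ivy] rk=23  ker:fko,fkv,for,fov,fry,iov,kno,knr,kor,kov,koy,krv,kvy,nor,orv,ovy
∂3: piv[dfko,dfkv,dfov,dfry,dkov,dorv,fknr,fkor,fnor,ikov,ikoy,ikvy,iovy,knor,korv] rk=15  ker:fkov,kovy
rk∂_3=15

rank∂_3=15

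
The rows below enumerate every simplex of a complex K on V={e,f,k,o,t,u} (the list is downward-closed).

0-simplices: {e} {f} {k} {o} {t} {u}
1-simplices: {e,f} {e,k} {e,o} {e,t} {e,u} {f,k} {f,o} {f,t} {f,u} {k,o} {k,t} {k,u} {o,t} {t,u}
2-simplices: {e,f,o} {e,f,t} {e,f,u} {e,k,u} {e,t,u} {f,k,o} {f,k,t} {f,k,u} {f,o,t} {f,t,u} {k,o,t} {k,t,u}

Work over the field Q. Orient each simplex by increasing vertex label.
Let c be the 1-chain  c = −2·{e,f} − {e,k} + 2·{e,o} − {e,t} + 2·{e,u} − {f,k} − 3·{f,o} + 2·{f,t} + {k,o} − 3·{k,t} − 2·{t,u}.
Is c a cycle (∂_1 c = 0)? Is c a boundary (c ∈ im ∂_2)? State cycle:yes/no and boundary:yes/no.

n_0=6 n_1=14 n_2=12  [Q]
∂1: piv[ef,ek,eo,et,eu] rk=5  ker:fk,fo,ft,fu,ko,kt,ku,ot,tu
∂2: piv[efo,eft,efu,eku,etu,fko,fkt,fku,fot] rk=9  ker:ftu,kot,ktu
∂1c = 0
c vs im∂2: reduces to 0 ⇒ boundary

cycle:yes boundary:yes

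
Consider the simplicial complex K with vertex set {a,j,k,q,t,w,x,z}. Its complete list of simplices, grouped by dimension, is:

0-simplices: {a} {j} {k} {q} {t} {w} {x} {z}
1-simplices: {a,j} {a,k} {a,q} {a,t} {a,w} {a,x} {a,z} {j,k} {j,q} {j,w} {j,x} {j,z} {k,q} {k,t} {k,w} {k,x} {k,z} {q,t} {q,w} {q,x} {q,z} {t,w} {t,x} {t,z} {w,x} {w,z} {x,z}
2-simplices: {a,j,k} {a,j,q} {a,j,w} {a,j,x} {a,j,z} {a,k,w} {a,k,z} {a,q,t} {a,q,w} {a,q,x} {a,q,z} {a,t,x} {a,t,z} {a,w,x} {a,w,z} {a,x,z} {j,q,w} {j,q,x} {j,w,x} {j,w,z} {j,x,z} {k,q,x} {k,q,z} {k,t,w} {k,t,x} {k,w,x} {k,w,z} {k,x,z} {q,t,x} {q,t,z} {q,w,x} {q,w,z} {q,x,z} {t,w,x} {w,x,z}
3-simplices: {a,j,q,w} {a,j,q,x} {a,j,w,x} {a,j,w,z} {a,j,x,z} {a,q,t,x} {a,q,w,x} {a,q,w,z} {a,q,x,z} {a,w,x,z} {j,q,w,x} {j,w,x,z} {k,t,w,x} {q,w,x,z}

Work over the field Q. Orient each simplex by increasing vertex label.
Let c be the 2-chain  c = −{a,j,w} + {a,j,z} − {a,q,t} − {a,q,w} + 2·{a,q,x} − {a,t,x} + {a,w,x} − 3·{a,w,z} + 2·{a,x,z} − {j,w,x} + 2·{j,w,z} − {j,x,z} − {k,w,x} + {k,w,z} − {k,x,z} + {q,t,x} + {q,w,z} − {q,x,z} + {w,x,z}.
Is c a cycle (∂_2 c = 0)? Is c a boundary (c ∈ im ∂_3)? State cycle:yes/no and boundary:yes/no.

n_0=8 n_1=27 n_2=35 n_3=14  [Q]
∂1: piv[aj,ak,aq,at,aw,ax,az] rk=7  ker:jk,jq,jw,jx,jz,kq,kt,kw,kx,kz,qt,qw,qx,qz,tw,tx,tz,wx,wz,xz
∂2: piv[ajk,ajq,ajw,ajx,ajz,akw,akz,aqt,aqw,aqx,aqz,atx,atz,awx,awz,axz,kqx,kqz,ktw,ktx] rk=20  ker:jqw,jqx,jwx,jwz,jxz,kwx,kwz,kxz,qtx,qtz,qwx,qwz,qxz,twx,wxz
∂3: piv[ajqw,ajqx,ajwx,ajwz,ajxz,aqtx,aqwx,aqwz,aqxz,awxz,ktwx] rk=11  ker:jqwx,jwxz,qwxz
∂2c = 0
c vs im∂3: residual ≠ 0 ⇒ not boundary

cycle:yes boundary:no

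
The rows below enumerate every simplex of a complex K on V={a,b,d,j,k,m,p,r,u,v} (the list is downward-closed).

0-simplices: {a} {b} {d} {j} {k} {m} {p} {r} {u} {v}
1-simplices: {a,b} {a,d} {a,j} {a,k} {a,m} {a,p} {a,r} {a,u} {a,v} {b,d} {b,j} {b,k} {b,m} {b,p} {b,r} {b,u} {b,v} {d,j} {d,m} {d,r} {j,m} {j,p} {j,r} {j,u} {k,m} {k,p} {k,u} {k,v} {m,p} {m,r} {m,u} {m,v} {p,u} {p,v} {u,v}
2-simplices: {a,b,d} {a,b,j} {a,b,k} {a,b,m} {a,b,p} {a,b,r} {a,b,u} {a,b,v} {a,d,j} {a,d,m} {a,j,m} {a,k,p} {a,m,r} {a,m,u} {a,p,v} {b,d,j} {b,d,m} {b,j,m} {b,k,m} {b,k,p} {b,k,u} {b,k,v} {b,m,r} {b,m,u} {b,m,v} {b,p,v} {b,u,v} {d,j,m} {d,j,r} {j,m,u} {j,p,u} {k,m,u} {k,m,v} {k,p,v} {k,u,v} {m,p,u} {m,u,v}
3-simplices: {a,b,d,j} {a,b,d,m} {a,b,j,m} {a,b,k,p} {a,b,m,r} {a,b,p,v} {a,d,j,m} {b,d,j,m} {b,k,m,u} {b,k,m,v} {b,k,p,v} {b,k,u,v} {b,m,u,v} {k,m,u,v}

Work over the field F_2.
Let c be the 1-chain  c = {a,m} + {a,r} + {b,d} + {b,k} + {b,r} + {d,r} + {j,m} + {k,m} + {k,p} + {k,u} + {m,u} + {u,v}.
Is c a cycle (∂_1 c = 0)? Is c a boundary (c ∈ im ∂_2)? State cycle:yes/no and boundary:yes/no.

n_0=10 n_1=35 n_2=37 n_3=14  [Z2]
∂1: piv[ab,ad,aj,ak,am,ap,ar,au,av] rk=9  ker:bd,bj,bk,bm,bp,br,bu,bv,dj,dm,dr,jm,jp,jr,ju,km,kp,ku,kv,mp,mr,mu,mv,pu,pv,uv
∂2: piv[abd,abj,abk,abm,abp,abr,abu,abv,adj,adm,ajm,akp,amr,amu,apv,bkm,bku,bkv,bmv,buv,djr,jmu,jpu,mpu] rk=24  ker:bdj,bdm,bjm,bkp,bmr,bmu,bpv,djm,kmu,kmv,kpv,kuv,muv
∂3: piv[abdj,abdm,abjm,abkp,abmr,abpv,adjm,bkmu,bkmv,bkpv,bkuv,bmuv] rk=12  ker:bdjm,kmuv
∂1c = {b} + {j} + {p} + {r} + {u} + {v}

cycle:no boundary:no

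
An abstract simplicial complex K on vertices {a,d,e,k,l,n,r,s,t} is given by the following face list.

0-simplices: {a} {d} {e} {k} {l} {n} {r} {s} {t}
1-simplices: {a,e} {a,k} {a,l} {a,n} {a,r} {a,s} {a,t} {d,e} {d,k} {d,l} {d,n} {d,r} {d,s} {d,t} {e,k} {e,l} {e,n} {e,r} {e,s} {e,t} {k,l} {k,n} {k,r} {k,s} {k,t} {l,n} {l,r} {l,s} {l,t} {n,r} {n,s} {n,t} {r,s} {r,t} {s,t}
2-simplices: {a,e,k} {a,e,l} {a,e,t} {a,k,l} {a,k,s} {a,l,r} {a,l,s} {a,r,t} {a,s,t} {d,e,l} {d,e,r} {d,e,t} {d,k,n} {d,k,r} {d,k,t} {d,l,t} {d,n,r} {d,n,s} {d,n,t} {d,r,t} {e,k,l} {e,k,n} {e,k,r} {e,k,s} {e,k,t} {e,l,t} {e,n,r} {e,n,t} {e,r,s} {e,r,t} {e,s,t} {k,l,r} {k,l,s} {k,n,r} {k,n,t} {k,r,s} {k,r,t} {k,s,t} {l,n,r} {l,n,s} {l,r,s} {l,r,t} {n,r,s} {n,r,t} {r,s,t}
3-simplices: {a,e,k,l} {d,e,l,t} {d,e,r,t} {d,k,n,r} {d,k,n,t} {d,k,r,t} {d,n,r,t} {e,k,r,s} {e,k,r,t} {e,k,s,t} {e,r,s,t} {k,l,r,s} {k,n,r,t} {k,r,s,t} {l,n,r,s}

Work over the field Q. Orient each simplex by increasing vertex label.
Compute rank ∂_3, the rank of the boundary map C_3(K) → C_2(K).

rank∂_3=13

n_0=9 n_1=35 n_2=45 n_3=15  [Q]
∂1: piv[ae,ak,al,an,ar,as,at,de] rk=8  ker:dk,dl,dn,dr,ds,dt,ek,el,en,er,es,et,kl,kn,kr,ks,kt,ln,lr,ls,lt,nr,ns,nt,rs,rt,st
∂2: piv[aek,ael,aet,akl,aks,alr,als,art,ast,del,der,det,dkn,dkr,dkt,dlt,dnr,dns,dnt,drt,ekn,ekr,eks,ers,lnr,lns] rk=26  ker:ekl,ekt,elt,enr,ent,ert,est,klr,kls,knr,knt,krs,krt,kst,lrs,lrt,nrs,nrt,rst
∂3: piv[aekl,delt,dert,dknr,dknt,dkrt,dnrt,ekrs,ekrt,ekst,erst,klrs,lnrs] rk=13  ker:knrt,krst
rk∂_3=13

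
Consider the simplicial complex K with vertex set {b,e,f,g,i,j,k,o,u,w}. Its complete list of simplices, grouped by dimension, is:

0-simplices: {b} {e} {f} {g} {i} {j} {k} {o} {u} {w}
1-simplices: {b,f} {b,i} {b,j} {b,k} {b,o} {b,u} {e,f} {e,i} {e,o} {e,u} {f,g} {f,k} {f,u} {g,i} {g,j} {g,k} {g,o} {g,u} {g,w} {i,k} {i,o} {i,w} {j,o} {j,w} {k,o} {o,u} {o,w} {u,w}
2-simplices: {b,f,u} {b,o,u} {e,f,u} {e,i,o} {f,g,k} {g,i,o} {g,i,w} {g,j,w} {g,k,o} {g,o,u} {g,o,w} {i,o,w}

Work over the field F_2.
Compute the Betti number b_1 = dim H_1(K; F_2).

n_0=10 n_1=28 n_2=12  [Z2]
∂1: piv[bf,bi,bj,bk,bo,bu,ef,fg,gw] rk=9  ker:ei,eo,eu,fk,fu,gi,gj,gk,go,gu,ik,io,iw,jo,jw,ko,ou,ow,uw
∂2: piv[bfu,bou,efu,eio,fgk,gio,giw,gjw,gko,gou,gow] rk=11  ker:iow
b_1=(28−9)−11=8

b_1=8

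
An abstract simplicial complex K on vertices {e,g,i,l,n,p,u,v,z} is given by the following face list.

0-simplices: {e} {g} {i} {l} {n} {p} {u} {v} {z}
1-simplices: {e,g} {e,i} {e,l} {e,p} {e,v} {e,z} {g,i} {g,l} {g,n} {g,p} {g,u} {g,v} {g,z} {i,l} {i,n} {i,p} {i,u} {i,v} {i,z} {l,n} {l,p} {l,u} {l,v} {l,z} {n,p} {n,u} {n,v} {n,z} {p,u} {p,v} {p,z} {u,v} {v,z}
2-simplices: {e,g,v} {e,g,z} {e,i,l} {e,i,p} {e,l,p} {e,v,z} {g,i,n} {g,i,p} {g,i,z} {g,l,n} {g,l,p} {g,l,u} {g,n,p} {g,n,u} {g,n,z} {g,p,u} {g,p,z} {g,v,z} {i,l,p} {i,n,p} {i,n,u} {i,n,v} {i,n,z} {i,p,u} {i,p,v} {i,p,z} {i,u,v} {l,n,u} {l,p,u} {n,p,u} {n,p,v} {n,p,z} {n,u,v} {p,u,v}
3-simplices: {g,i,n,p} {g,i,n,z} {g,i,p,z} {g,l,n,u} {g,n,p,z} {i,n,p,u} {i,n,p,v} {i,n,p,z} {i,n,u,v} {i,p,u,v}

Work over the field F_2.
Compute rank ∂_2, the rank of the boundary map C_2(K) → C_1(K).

n_0=9 n_1=33 n_2=34 n_3=10  [Z2]
∂1: piv[eg,ei,el,ep,ev,ez,gn,gu] rk=8  ker:gi,gl,gp,gv,gz,il,in,ip,iu,iv,iz,ln,lp,lu,lv,lz,np,nu,nv,nz,pu,pv,pz,uv,vz
∂2: piv[egv,egz,eil,eip,elp,evz,gin,gip,giz,gln,glp,glu,gnp,gnu,gnz,gpu,gpz,inu,inv,ipv,iuv] rk=21  ker:gvz,ilp,inp,inz,ipu,ipz,lnu,lpu,npu,npv,npz,nuv,puv
∂3: piv[ginp,ginz,gipz,glnu,gnpz,inpu,inpv,inuv,ipuv] rk=9  ker:inpz
rk∂_2=21

rank∂_2=21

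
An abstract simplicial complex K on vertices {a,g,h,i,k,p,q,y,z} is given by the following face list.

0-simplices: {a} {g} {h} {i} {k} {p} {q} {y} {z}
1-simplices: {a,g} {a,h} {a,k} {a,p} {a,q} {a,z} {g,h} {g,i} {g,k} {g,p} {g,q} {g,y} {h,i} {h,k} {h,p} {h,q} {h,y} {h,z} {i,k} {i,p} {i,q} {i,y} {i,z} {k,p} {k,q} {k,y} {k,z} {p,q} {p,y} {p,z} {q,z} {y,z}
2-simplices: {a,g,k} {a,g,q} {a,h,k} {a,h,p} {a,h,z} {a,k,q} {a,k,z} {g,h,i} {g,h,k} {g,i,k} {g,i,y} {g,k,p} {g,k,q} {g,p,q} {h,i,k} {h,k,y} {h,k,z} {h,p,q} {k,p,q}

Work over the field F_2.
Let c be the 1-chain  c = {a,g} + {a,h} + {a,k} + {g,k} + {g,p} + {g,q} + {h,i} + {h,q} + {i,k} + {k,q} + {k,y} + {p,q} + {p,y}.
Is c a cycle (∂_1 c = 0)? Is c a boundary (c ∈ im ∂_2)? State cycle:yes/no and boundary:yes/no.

n_0=9 n_1=32 n_2=19  [Z2]
∂1: piv[ag,ah,ak,ap,aq,az,gi,gy] rk=8  ker:gh,gk,gp,gq,hi,hk,hp,hq,hy,hz,ik,ip,iq,iy,iz,kp,kq,ky,kz,pq,py,pz,qz,yz
∂2: piv[agk,agq,ahk,ahp,ahz,akq,akz,ghi,ghk,gik,giy,gkp,gpq,hky,hpq] rk=15  ker:gkq,hik,hkz,kpq
∂1c = {a} + {h} + {k} + {p}

cycle:no boundary:no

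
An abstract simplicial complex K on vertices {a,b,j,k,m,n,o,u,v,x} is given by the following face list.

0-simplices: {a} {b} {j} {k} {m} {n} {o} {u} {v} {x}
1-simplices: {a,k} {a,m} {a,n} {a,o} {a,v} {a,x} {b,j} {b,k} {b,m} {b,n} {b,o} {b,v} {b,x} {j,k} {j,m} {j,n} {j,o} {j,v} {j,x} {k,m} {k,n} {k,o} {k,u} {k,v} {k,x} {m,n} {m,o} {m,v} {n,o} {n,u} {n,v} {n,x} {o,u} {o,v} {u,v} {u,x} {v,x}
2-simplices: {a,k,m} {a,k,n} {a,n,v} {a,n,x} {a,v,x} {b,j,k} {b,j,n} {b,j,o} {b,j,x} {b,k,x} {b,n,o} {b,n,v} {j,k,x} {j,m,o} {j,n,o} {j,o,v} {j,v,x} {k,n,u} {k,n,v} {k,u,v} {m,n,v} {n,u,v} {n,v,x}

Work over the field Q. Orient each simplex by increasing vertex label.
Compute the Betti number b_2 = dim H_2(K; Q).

b_2=4

n_0=10 n_1=37 n_2=23  [Q]
∂1: piv[ak,am,an,ao,av,ax,bj,bk,ku] rk=9  ker:bm,bn,bo,bv,bx,jk,jm,jn,jo,jv,jx,km,kn,ko,kv,kx,mn,mo,mv,no,nu,nv,nx,ou,ov,uv,ux,vx
∂2: piv[akm,akn,anv,anx,avx,bjk,bjn,bjo,bjx,bkx,bno,bnv,jmo,jov,jvx,knu,knv,kuv,mnv] rk=19  ker:jkx,jno,nuv,nvx
b_2=(23−19)−0=4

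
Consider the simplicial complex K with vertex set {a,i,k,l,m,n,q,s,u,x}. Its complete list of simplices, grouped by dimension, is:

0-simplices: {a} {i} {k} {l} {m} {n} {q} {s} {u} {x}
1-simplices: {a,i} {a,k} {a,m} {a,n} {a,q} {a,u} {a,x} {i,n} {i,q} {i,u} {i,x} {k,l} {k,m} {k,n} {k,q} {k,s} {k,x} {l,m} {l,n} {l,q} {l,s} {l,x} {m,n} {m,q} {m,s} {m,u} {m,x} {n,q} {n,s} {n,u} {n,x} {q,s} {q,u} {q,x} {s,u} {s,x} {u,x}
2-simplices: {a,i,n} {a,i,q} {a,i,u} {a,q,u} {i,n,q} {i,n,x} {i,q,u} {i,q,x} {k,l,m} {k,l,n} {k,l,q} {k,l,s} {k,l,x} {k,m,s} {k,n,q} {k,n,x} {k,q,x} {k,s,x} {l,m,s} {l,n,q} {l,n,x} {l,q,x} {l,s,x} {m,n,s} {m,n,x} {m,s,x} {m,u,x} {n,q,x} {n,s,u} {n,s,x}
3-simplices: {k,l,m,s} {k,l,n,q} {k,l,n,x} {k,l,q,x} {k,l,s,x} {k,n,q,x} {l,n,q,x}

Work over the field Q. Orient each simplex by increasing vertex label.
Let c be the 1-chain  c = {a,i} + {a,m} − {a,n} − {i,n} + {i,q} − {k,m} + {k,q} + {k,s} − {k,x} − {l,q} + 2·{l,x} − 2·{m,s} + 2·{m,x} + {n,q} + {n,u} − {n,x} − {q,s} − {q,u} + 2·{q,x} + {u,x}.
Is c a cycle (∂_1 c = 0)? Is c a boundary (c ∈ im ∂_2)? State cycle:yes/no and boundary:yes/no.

cycle:no boundary:no

n_0=10 n_1=37 n_2=30 n_3=7  [Q]
∂1: piv[ai,ak,am,an,aq,au,ax,kl,ks] rk=9  ker:in,iq,iu,ix,km,kn,kq,kx,lm,ln,lq,ls,lx,mn,mq,ms,mu,mx,nq,ns,nu,nx,qs,qu,qx,su,sx,ux
∂2: piv[ain,aiq,aiu,aqu,inq,inx,iqx,klm,kln,klq,kls,klx,kms,knq,knx,ksx,mns,mnx,msx,mux,nsu] rk=21  ker:iqu,kqx,lms,lnq,lnx,lqx,lsx,nqx,nsx
∂3: piv[klms,klnq,klnx,klqx,klsx,knqx] rk=6  ker:lnqx
∂1c = −{a} + {i} − {l} − 3·{n} + 2·{q} − 2·{s} − {u} + 5·{x}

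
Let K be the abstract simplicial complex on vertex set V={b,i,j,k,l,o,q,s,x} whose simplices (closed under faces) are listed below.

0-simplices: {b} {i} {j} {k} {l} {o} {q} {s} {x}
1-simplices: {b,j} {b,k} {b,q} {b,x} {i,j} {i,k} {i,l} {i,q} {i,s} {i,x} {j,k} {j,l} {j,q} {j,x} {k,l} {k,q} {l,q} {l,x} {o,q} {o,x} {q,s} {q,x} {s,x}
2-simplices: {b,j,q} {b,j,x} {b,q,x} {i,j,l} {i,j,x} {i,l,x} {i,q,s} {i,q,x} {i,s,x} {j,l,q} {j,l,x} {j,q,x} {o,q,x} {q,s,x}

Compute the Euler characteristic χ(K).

χ(K)=0

n_0=9 n_1=23 n_2=14
χ=+9−23+14=0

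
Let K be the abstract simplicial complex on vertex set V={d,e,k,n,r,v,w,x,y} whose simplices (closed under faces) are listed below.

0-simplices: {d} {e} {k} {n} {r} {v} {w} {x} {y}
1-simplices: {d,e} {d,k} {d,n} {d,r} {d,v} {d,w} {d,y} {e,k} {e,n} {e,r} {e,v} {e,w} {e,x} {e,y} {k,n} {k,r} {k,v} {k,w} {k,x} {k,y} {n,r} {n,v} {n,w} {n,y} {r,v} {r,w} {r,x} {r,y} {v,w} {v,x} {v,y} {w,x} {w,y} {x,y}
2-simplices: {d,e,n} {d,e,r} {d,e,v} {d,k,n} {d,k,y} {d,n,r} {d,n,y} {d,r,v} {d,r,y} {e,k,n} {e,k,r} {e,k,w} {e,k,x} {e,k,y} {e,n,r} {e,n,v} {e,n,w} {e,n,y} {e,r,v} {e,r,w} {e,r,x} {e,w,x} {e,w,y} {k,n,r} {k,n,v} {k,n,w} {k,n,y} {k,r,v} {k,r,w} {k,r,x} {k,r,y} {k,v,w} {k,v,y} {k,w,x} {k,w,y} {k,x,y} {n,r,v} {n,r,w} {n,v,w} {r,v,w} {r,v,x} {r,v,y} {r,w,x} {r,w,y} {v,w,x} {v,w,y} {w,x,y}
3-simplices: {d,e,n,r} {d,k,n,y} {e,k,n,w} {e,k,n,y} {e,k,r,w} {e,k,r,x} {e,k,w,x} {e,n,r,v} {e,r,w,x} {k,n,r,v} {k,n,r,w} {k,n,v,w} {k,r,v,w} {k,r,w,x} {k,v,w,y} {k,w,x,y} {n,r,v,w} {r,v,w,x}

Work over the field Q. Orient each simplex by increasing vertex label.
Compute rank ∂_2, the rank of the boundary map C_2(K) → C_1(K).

rank∂_2=25

n_0=9 n_1=34 n_2=47 n_3=18  [Q]
∂1: piv[de,dk,dn,dr,dv,dw,dy,ex] rk=8  ker:ek,en,er,ev,ew,ey,kn,kr,kv,kw,kx,ky,nr,nv,nw,ny,rv,rw,rx,ry,vw,vx,vy,wx,wy,xy
∂2: piv[den,der,dev,dkn,dky,dnr,dny,drv,dry,ekn,ekr,ekw,ekx,eky,env,enw,erw,erx,ewx,ewy,knv,kvw,kvy,kxy,rvx] rk=25  ker:enr,eny,erv,knr,knw,kny,krv,krw,krx,kry,kwx,kwy,nrv,nrw,nvw,rvw,rvy,rwx,rwy,vwx,vwy,wxy
∂3: piv[denr,dkny,eknw,ekny,ekrw,ekrx,ekwx,enrv,erwx,knrv,knrw,knvw,krvw,kvwy,kwxy,rvwx] rk=16  ker:krwx,nrvw
rk∂_2=25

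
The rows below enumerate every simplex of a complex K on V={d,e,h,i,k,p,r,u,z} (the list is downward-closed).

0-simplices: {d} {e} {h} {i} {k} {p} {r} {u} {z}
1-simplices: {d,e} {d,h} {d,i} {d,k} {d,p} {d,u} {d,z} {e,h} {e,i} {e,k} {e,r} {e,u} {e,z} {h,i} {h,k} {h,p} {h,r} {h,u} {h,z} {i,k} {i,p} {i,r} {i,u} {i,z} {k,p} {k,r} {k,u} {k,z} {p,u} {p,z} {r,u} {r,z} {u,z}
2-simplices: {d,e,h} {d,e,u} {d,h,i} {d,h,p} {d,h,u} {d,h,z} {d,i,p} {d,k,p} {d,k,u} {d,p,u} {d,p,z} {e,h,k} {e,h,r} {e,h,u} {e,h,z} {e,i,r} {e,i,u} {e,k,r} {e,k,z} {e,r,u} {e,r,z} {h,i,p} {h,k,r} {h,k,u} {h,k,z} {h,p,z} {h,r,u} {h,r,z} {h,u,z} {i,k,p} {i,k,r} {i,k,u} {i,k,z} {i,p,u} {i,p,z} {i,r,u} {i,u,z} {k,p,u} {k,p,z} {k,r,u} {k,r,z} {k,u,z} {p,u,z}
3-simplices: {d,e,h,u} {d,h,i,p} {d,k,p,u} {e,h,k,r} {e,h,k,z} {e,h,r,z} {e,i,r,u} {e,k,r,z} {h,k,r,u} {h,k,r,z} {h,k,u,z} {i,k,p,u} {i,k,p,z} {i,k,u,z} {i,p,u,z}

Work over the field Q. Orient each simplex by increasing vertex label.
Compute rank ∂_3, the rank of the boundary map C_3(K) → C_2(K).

n_0=9 n_1=33 n_2=43 n_3=15  [Q]
∂1: piv[de,dh,di,dk,dp,du,dz,er] rk=8  ker:eh,ei,ek,eu,ez,hi,hk,hp,hr,hu,hz,ik,ip,ir,iu,iz,kp,kr,ku,kz,pu,pz,ru,rz,uz
∂2: piv[deh,deu,dhi,dhp,dhu,dhz,dip,dkp,dku,dpu,dpz,ehk,ehr,ehz,eir,eiu,ekr,ekz,eru,erz,hku,huz,ikp,ikr,ikz] rk=25  ker:ehu,hip,hkr,hkz,hpz,hru,hrz,iku,ipu,ipz,iru,iuz,kpu,kpz,kru,krz,kuz,puz
∂3: piv[dehu,dhip,dkpu,ehkr,ehkz,ehrz,eiru,ekrz,hkru,hkuz,ikpu,ikpz,ikuz,ipuz] rk=14  ker:hkrz
rk∂_3=14

rank∂_3=14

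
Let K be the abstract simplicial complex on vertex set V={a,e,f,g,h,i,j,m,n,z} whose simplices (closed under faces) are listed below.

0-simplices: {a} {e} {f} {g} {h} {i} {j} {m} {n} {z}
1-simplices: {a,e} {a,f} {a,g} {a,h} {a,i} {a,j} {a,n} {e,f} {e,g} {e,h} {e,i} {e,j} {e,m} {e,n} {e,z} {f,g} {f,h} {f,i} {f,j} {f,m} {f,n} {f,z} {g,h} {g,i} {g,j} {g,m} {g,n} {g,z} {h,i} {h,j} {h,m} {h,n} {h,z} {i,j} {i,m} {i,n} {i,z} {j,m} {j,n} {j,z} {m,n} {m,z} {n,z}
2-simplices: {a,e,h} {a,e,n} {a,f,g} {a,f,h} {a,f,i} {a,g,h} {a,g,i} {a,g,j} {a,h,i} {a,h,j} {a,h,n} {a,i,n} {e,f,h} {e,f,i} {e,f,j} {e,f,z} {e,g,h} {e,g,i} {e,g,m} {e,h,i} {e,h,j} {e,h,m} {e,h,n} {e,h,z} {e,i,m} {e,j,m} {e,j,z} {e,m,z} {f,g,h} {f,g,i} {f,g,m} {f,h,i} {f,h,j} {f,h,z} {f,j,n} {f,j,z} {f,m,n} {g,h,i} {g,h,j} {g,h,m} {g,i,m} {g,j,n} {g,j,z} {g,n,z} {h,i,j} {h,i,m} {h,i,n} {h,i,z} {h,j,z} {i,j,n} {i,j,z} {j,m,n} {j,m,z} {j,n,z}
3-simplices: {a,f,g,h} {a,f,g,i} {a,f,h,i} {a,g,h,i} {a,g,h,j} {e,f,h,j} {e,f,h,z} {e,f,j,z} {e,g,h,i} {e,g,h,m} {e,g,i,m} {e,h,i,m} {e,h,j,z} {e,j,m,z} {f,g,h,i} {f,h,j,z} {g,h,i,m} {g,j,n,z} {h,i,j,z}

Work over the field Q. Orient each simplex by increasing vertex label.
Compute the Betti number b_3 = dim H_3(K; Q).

b_3=3

n_0=10 n_1=43 n_2=54 n_3=19  [Q]
∂1: piv[ae,af,ag,ah,ai,aj,an,em,ez] rk=9  ker:ef,eg,eh,ei,ej,en,fg,fh,fi,fj,fm,fn,fz,gh,gi,gj,gm,gn,gz,hi,hj,hm,hn,hz,ij,im,in,iz,jm,jn,jz,mn,mz,nz
∂2: piv[aeh,aen,afg,afh,afi,agh,agi,agj,ahi,ahj,ahn,ain,efh,efi,efj,efz,egh,egm,ehj,ehm,ehz,eim,ejm,ejz,emz,fgm,fjn,fmn,gjn,gjz,gnz,hij,hiz,ijn] rk=34  ker:egi,ehi,ehn,fgh,fgi,fhi,fhj,fhz,fjz,ghi,ghj,ghm,gim,him,hin,hjz,ijz,jmn,jmz,jnz
∂3: piv[afgh,afgi,afhi,aghi,aghj,efhj,efhz,efjz,eghi,eghm,egim,ehim,ehjz,ejmz,gjnz,hijz] rk=16  ker:fghi,fhjz,ghim
b_3=(19−16)−0=3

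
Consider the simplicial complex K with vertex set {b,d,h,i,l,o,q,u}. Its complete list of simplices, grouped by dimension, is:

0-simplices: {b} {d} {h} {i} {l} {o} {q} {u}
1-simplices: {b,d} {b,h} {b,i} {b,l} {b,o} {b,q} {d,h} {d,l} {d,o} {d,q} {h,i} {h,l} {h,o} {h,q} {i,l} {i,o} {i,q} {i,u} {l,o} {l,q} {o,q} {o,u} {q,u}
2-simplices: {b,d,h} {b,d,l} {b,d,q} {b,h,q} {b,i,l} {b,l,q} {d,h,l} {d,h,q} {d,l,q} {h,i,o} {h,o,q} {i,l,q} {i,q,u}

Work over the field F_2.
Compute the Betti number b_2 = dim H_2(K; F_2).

n_0=8 n_1=23 n_2=13  [Z2]
∂1: piv[bd,bh,bi,bl,bo,bq,iu] rk=7  ker:dh,dl,do,dq,hi,hl,ho,hq,il,io,iq,lo,lq,oq,ou,qu
∂2: piv[bdh,bdl,bdq,bhq,bil,blq,dhl,hio,hoq,ilq,iqu] rk=11  ker:dhq,dlq
b_2=(13−11)−0=2

b_2=2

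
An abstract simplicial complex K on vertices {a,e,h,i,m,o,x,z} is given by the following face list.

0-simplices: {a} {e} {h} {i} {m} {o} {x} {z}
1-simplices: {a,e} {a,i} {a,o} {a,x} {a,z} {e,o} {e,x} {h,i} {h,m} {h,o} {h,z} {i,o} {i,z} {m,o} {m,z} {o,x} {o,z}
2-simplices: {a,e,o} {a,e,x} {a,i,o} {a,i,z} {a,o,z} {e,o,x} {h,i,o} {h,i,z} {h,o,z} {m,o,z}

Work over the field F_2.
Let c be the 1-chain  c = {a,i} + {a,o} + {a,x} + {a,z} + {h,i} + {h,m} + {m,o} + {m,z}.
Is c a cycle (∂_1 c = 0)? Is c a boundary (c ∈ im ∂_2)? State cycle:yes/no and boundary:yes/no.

cycle:no boundary:no

n_0=8 n_1=17 n_2=10  [Z2]
∂1: piv[ae,ai,ao,ax,az,hi,hm] rk=7  ker:eo,ex,ho,hz,io,iz,mo,mz,ox,oz
∂2: piv[aeo,aex,aio,aiz,aoz,eox,hio,hiz,moz] rk=9  ker:hoz
∂1c = {m} + {x}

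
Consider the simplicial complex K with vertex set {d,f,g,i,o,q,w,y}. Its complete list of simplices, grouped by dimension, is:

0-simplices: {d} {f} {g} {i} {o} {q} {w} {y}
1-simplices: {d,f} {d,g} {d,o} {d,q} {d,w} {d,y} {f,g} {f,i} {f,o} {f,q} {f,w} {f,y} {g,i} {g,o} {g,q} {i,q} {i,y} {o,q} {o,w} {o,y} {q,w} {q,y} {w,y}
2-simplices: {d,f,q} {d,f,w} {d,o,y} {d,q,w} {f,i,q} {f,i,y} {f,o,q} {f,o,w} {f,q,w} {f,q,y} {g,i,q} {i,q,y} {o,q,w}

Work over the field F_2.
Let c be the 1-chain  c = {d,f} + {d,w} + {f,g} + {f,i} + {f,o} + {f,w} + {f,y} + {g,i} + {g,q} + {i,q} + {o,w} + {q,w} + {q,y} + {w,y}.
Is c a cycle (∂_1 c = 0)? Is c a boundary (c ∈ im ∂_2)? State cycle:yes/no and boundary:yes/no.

cycle:no boundary:no

n_0=8 n_1=23 n_2=13  [Z2]
∂1: piv[df,dg,do,dq,dw,dy,fi] rk=7  ker:fg,fo,fq,fw,fy,gi,go,gq,iq,iy,oq,ow,oy,qw,qy,wy
∂2: piv[dfq,dfw,doy,dqw,fiq,fiy,foq,fow,fqy,giq] rk=10  ker:fqw,iqy,oqw
∂1c = {g} + {i} + {w} + {y}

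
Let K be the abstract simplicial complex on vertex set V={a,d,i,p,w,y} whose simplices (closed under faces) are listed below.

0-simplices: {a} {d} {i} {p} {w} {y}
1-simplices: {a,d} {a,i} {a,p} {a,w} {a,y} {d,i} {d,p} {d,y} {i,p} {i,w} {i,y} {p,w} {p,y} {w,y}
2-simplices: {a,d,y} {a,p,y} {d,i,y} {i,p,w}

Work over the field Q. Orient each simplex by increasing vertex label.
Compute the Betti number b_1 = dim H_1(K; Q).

n_0=6 n_1=14 n_2=4  [Q]
∂1: piv[ad,ai,ap,aw,ay] rk=5  ker:di,dp,dy,ip,iw,iy,pw,py,wy
∂2: piv[ady,apy,diy,ipw] rk=4
b_1=(14−5)−4=5

b_1=5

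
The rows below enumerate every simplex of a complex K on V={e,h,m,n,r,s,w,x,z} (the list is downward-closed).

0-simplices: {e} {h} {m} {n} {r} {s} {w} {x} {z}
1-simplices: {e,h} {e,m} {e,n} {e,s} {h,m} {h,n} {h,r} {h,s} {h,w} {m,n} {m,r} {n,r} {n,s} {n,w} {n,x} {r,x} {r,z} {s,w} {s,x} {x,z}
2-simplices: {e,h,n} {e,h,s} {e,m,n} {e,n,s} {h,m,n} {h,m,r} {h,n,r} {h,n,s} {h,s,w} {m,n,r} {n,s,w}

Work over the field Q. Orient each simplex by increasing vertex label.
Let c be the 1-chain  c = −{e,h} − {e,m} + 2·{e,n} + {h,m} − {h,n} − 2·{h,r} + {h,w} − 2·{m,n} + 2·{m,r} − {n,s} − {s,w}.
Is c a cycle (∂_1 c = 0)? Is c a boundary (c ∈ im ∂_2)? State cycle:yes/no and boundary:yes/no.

cycle:yes boundary:yes

n_0=9 n_1=20 n_2=11  [Q]
∂1: piv[eh,em,en,es,hr,hw,nx,rz] rk=8  ker:hm,hn,hs,mn,mr,nr,ns,nw,rx,sw,sx,xz
∂2: piv[ehn,ehs,emn,ens,hmn,hmr,hnr,hsw,nsw] rk=9  ker:hns,mnr
∂1c = 0
c vs im∂2: reduces to 0 ⇒ boundary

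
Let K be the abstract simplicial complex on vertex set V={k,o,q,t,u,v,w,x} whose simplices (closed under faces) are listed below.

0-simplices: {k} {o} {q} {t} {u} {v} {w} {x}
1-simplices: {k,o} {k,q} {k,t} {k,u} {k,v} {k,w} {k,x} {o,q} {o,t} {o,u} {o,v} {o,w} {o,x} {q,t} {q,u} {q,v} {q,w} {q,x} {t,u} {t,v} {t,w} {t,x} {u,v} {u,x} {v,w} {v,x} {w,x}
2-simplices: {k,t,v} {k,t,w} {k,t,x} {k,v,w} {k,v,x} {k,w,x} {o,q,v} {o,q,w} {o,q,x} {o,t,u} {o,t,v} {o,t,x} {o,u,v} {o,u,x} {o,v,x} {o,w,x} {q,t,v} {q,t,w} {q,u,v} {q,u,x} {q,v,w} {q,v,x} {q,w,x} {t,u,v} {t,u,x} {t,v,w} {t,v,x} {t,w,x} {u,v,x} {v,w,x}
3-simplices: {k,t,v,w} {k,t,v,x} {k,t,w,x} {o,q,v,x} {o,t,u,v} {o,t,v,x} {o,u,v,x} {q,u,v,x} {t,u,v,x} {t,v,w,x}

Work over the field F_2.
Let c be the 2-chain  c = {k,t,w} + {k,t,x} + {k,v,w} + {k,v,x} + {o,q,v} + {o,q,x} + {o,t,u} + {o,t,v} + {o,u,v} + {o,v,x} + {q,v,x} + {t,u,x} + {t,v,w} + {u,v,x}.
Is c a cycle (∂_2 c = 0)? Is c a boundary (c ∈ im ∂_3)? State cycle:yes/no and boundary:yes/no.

n_0=8 n_1=27 n_2=30 n_3=10  [Z2]
∂1: piv[ko,kq,kt,ku,kv,kw,kx] rk=7  ker:oq,ot,ou,ov,ow,ox,qt,qu,qv,qw,qx,tu,tv,tw,tx,uv,ux,vw,vx,wx
∂2: piv[ktv,ktw,ktx,kvw,kvx,kwx,oqv,oqw,oqx,otu,otv,otx,ouv,oux,owx,qtv,quv] rk=17  ker:ovx,qtw,qux,qvw,qvx,qwx,tuv,tux,tvw,tvx,twx,uvx,vwx
∂3: piv[ktvw,ktvx,ktwx,oqvx,otuv,otvx,ouvx,quvx,tuvx,tvwx] rk=10
∂2c = 0
c vs im∂3: reduces to 0 ⇒ boundary

cycle:yes boundary:yes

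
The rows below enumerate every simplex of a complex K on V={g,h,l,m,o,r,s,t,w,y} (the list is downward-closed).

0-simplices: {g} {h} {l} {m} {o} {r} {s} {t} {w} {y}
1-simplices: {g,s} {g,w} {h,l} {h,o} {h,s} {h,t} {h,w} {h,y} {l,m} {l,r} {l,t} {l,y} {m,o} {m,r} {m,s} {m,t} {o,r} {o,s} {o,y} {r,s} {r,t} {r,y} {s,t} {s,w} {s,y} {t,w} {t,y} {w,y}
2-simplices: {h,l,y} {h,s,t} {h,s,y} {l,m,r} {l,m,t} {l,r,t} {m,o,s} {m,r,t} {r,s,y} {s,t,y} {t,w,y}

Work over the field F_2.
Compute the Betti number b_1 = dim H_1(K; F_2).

n_0=10 n_1=28 n_2=11  [Z2]
∂1: piv[gs,gw,hl,ho,hs,ht,hy,lm,lr] rk=9  ker:hw,lt,ly,mo,mr,ms,mt,or,os,oy,rs,rt,ry,st,sw,sy,tw,ty,wy
∂2: piv[hly,hst,hsy,lmr,lmt,lrt,mos,rsy,sty,twy] rk=10  ker:mrt
b_1=(28−9)−10=9

b_1=9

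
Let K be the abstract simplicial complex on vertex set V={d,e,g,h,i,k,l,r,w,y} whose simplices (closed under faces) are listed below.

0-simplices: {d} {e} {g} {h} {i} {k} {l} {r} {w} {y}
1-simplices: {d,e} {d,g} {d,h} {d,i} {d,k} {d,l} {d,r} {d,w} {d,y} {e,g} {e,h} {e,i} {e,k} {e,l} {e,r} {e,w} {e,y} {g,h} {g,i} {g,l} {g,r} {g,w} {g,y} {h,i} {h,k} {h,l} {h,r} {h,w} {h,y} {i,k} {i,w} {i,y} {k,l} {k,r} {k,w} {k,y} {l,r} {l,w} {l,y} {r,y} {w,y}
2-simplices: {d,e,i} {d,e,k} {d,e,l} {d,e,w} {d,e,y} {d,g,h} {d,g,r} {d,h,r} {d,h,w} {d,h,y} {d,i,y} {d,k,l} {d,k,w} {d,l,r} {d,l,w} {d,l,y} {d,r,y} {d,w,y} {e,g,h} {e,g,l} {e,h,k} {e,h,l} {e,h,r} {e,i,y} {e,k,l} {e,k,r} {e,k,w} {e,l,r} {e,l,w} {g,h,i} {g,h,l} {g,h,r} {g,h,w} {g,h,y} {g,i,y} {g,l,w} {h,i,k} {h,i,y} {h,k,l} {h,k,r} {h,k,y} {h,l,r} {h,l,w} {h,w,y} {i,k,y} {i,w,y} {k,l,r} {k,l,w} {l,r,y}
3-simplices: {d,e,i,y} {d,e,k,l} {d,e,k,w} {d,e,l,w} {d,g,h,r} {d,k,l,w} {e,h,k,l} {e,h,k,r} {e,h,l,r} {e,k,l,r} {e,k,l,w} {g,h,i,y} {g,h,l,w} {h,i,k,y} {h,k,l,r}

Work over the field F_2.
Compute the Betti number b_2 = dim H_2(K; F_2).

n_0=10 n_1=41 n_2=49 n_3=15  [Z2]
∂1: piv[de,dg,dh,di,dk,dl,dr,dw,dy] rk=9  ker:eg,eh,ei,ek,el,er,ew,ey,gh,gi,gl,gr,gw,gy,hi,hk,hl,hr,hw,hy,ik,iw,iy,kl,kr,kw,ky,lr,lw,ly,ry,wy
∂2: piv[dei,dek,del,dew,dey,dgh,dgr,dhr,dhw,dhy,diy,dkl,dkw,dlr,dlw,dly,dry,dwy,egh,egl,ehk,ehl,ehr,ekr,elr,ghi,ghw,ghy,giy,hik,hky,iwy] rk=32  ker:eiy,ekl,ekw,elw,ghl,ghr,glw,hiy,hkl,hkr,hlr,hlw,hwy,iky,klr,klw,lry
∂3: piv[deiy,dekl,dekw,delw,dghr,dklw,ehkl,ehkr,ehlr,eklr,ghiy,ghlw,hiky] rk=13  ker:eklw,hklr
b_2=(49−32)−13=4

b_2=4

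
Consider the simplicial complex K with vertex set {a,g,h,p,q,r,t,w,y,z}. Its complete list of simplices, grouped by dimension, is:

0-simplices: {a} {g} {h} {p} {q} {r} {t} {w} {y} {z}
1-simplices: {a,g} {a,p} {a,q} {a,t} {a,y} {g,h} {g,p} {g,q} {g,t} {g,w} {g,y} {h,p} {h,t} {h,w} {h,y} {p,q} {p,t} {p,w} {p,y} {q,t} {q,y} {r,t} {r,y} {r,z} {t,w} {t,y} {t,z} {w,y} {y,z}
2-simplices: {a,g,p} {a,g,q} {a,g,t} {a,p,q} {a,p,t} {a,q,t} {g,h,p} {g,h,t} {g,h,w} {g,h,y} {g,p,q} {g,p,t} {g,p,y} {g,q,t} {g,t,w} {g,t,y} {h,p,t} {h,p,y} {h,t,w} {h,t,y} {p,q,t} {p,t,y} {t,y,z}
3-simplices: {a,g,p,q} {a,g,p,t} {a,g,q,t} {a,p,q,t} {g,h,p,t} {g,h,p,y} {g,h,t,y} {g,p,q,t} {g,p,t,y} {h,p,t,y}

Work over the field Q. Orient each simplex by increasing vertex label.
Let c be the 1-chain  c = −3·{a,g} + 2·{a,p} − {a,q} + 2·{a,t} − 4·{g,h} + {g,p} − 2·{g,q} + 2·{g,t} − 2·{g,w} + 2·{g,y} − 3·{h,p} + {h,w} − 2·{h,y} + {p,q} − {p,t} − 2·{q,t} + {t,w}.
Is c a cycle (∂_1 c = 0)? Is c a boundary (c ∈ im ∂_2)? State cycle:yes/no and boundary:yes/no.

cycle:yes boundary:yes

n_0=10 n_1=29 n_2=23 n_3=10  [Q]
∂1: piv[ag,ap,aq,at,ay,gh,gw,rt,rz] rk=9  ker:gp,gq,gt,gy,hp,ht,hw,hy,pq,pt,pw,py,qt,qy,ry,tw,ty,tz,wy,yz
∂2: piv[agp,agq,agt,apq,apt,aqt,ghp,ght,ghw,ghy,gpy,gtw,gty,tyz] rk=14  ker:gpq,gpt,gqt,hpt,hpy,htw,hty,pqt,pty
∂3: piv[agpq,agpt,agqt,apqt,ghpt,ghpy,ghty,gpty] rk=8  ker:gpqt,hpty
∂1c = 0
c vs im∂2: reduces to 0 ⇒ boundary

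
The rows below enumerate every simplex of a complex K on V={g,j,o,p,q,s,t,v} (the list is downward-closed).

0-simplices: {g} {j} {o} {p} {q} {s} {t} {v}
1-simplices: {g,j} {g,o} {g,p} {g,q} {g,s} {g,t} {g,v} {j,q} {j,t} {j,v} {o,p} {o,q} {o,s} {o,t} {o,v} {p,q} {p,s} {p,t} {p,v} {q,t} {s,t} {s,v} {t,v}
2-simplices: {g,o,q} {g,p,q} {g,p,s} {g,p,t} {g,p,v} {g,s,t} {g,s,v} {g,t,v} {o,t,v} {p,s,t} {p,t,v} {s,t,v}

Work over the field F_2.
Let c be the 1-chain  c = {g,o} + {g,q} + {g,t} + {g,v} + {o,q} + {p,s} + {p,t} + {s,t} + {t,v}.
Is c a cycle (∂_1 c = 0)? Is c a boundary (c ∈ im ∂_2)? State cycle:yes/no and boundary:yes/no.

n_0=8 n_1=23 n_2=12  [Z2]
∂1: piv[gj,go,gp,gq,gs,gt,gv] rk=7  ker:jq,jt,jv,op,oq,os,ot,ov,pq,ps,pt,pv,qt,st,sv,tv
∂2: piv[goq,gpq,gps,gpt,gpv,gst,gsv,gtv,otv] rk=9  ker:pst,ptv,stv
∂1c = 0
c vs im∂2: reduces to 0 ⇒ boundary

cycle:yes boundary:yes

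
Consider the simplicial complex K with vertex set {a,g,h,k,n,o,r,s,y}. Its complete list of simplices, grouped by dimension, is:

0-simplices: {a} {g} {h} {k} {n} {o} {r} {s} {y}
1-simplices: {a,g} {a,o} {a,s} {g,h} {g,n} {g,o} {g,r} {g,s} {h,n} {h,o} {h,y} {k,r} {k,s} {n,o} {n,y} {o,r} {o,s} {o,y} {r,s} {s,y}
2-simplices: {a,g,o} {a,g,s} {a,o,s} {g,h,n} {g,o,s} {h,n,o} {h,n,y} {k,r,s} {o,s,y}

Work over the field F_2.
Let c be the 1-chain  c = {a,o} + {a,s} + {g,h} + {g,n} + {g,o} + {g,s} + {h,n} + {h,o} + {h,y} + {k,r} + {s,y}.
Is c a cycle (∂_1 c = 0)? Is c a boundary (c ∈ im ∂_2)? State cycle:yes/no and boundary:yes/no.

n_0=9 n_1=20 n_2=9  [Z2]
∂1: piv[ag,ao,as,gh,gn,gr,hy,kr] rk=8  ker:go,gs,hn,ho,ks,no,ny,or,os,oy,rs,sy
∂2: piv[ago,ags,aos,ghn,hno,hny,krs,osy] rk=8  ker:gos
∂1c = {k} + {o} + {r} + {s}

cycle:no boundary:no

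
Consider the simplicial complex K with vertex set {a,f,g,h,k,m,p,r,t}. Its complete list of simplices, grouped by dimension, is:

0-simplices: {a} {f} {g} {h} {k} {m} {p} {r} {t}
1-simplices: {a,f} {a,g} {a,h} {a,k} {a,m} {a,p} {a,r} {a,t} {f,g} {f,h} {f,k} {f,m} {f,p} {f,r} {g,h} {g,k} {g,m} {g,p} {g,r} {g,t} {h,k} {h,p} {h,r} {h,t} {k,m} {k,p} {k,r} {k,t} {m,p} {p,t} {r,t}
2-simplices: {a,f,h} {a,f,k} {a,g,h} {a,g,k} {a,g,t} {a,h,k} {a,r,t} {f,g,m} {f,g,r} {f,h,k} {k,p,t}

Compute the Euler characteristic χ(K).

n_0=9 n_1=31 n_2=11
χ=+9−31+11=-11

χ(K)=-11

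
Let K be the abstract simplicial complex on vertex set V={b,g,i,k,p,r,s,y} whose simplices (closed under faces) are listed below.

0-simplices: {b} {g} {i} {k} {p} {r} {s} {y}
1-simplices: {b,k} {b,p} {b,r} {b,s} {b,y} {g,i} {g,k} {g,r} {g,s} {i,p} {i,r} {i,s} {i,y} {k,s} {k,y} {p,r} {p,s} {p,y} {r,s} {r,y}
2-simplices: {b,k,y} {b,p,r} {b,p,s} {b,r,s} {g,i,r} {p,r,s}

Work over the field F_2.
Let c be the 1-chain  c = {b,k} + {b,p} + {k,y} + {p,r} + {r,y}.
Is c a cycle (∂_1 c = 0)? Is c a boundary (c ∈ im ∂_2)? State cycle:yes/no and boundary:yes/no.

cycle:yes boundary:no

n_0=8 n_1=20 n_2=6  [Z2]
∂1: piv[bk,bp,br,bs,by,gi,gk] rk=7  ker:gr,gs,ip,ir,is,iy,ks,ky,pr,ps,py,rs,ry
∂2: piv[bky,bpr,bps,brs,gir] rk=5  ker:prs
∂1c = 0
c vs im∂2: residual ≠ 0 ⇒ not boundary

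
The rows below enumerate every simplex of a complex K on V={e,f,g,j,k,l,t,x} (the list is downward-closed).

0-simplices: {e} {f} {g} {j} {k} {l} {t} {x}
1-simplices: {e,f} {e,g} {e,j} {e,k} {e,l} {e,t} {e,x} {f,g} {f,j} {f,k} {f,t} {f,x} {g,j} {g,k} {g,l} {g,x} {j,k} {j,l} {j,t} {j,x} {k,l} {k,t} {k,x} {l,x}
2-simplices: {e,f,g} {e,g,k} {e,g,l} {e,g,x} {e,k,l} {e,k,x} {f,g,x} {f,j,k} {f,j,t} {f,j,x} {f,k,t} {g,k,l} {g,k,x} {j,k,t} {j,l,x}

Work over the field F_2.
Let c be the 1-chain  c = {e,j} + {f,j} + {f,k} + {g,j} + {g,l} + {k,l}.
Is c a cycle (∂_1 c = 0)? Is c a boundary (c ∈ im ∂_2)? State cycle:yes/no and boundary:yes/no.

n_0=8 n_1=24 n_2=15  [Z2]
∂1: piv[ef,eg,ej,ek,el,et,ex] rk=7  ker:fg,fj,fk,ft,fx,gj,gk,gl,gx,jk,jl,jt,jx,kl,kt,kx,lx
∂2: piv[efg,egk,egl,egx,ekl,ekx,fgx,fjk,fjt,fjx,fkt,jlx] rk=12  ker:gkl,gkx,jkt
∂1c = {e} + {j}

cycle:no boundary:no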